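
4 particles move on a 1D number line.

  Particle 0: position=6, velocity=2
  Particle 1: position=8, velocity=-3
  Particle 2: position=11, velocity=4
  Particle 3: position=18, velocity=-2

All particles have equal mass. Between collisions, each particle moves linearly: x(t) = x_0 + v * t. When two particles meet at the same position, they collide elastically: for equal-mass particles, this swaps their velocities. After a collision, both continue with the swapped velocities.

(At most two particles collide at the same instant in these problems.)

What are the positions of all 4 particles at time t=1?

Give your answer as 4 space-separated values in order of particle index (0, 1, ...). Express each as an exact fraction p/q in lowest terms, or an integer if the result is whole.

Collision at t=2/5: particles 0 and 1 swap velocities; positions: p0=34/5 p1=34/5 p2=63/5 p3=86/5; velocities now: v0=-3 v1=2 v2=4 v3=-2
Advance to t=1 (no further collisions before then); velocities: v0=-3 v1=2 v2=4 v3=-2; positions = 5 8 15 16

Answer: 5 8 15 16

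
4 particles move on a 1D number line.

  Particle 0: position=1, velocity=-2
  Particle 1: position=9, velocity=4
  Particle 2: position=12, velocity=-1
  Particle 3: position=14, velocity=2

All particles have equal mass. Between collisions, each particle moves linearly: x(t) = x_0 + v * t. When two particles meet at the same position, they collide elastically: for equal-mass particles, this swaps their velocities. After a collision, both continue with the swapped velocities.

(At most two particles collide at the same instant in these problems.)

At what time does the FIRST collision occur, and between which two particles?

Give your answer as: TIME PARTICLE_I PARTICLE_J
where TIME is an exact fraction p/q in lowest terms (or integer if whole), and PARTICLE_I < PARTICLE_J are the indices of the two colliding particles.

Answer: 3/5 1 2

Derivation:
Pair (0,1): pos 1,9 vel -2,4 -> not approaching (rel speed -6 <= 0)
Pair (1,2): pos 9,12 vel 4,-1 -> gap=3, closing at 5/unit, collide at t=3/5
Pair (2,3): pos 12,14 vel -1,2 -> not approaching (rel speed -3 <= 0)
Earliest collision: t=3/5 between 1 and 2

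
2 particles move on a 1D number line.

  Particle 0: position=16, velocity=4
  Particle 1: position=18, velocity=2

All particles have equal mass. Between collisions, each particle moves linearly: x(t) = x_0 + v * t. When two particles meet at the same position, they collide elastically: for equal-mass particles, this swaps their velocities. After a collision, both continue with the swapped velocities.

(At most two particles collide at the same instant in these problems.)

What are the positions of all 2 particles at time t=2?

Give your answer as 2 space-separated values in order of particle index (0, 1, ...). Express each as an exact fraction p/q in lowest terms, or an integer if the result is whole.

Collision at t=1: particles 0 and 1 swap velocities; positions: p0=20 p1=20; velocities now: v0=2 v1=4
Advance to t=2 (no further collisions before then); velocities: v0=2 v1=4; positions = 22 24

Answer: 22 24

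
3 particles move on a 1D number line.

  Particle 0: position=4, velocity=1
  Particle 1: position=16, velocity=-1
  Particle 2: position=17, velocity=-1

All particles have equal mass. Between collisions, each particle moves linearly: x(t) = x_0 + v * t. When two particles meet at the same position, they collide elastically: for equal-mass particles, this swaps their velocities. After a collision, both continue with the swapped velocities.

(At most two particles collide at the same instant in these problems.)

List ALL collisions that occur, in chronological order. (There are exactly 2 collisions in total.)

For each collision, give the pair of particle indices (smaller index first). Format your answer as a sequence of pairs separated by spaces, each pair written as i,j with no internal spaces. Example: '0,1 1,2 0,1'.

Answer: 0,1 1,2

Derivation:
Collision at t=6: particles 0 and 1 swap velocities; positions: p0=10 p1=10 p2=11; velocities now: v0=-1 v1=1 v2=-1
Collision at t=13/2: particles 1 and 2 swap velocities; positions: p0=19/2 p1=21/2 p2=21/2; velocities now: v0=-1 v1=-1 v2=1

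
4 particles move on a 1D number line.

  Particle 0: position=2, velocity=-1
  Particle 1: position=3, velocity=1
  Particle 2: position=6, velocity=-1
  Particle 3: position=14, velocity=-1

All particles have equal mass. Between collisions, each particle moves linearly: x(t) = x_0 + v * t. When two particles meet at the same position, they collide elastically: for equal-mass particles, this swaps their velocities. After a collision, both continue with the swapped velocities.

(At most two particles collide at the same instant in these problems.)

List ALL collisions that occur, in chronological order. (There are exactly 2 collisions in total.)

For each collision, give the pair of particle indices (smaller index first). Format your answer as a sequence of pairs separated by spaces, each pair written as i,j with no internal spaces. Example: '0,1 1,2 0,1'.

Collision at t=3/2: particles 1 and 2 swap velocities; positions: p0=1/2 p1=9/2 p2=9/2 p3=25/2; velocities now: v0=-1 v1=-1 v2=1 v3=-1
Collision at t=11/2: particles 2 and 3 swap velocities; positions: p0=-7/2 p1=1/2 p2=17/2 p3=17/2; velocities now: v0=-1 v1=-1 v2=-1 v3=1

Answer: 1,2 2,3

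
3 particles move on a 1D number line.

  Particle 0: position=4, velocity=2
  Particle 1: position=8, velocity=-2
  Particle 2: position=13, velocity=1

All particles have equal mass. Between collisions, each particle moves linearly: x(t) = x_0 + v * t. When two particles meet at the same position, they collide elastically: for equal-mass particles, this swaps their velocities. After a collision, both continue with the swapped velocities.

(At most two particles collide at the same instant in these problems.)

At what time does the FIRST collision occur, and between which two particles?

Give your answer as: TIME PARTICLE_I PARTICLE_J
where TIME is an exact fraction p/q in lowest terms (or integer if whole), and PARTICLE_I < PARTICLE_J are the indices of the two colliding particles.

Answer: 1 0 1

Derivation:
Pair (0,1): pos 4,8 vel 2,-2 -> gap=4, closing at 4/unit, collide at t=1
Pair (1,2): pos 8,13 vel -2,1 -> not approaching (rel speed -3 <= 0)
Earliest collision: t=1 between 0 and 1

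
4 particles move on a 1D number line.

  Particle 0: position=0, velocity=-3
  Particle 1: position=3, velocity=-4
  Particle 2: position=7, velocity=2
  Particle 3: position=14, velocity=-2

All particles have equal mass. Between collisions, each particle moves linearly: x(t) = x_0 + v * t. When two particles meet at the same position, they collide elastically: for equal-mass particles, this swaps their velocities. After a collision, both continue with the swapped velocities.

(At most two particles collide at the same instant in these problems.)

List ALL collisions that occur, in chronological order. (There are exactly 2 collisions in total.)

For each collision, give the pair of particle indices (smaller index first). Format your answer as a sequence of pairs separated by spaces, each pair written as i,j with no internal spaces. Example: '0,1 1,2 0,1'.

Answer: 2,3 0,1

Derivation:
Collision at t=7/4: particles 2 and 3 swap velocities; positions: p0=-21/4 p1=-4 p2=21/2 p3=21/2; velocities now: v0=-3 v1=-4 v2=-2 v3=2
Collision at t=3: particles 0 and 1 swap velocities; positions: p0=-9 p1=-9 p2=8 p3=13; velocities now: v0=-4 v1=-3 v2=-2 v3=2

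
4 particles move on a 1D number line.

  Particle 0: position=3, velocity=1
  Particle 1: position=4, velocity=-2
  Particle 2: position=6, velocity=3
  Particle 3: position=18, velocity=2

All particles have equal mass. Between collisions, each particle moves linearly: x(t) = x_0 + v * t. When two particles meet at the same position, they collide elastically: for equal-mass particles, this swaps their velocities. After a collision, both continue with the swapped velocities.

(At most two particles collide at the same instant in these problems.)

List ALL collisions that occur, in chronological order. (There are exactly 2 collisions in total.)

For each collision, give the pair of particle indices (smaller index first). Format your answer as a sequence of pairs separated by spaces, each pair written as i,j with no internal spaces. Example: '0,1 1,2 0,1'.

Collision at t=1/3: particles 0 and 1 swap velocities; positions: p0=10/3 p1=10/3 p2=7 p3=56/3; velocities now: v0=-2 v1=1 v2=3 v3=2
Collision at t=12: particles 2 and 3 swap velocities; positions: p0=-20 p1=15 p2=42 p3=42; velocities now: v0=-2 v1=1 v2=2 v3=3

Answer: 0,1 2,3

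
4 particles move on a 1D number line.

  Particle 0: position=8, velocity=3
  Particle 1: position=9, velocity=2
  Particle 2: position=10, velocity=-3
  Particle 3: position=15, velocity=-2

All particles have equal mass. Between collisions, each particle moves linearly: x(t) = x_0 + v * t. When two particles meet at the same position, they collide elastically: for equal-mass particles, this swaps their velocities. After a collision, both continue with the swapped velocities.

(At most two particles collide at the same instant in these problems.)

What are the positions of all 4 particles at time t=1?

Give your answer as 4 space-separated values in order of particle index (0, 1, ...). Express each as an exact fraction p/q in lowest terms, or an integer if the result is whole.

Collision at t=1/5: particles 1 and 2 swap velocities; positions: p0=43/5 p1=47/5 p2=47/5 p3=73/5; velocities now: v0=3 v1=-3 v2=2 v3=-2
Collision at t=1/3: particles 0 and 1 swap velocities; positions: p0=9 p1=9 p2=29/3 p3=43/3; velocities now: v0=-3 v1=3 v2=2 v3=-2
Collision at t=1: particles 1 and 2 swap velocities; positions: p0=7 p1=11 p2=11 p3=13; velocities now: v0=-3 v1=2 v2=3 v3=-2
Advance to t=1 (no further collisions before then); velocities: v0=-3 v1=2 v2=3 v3=-2; positions = 7 11 11 13

Answer: 7 11 11 13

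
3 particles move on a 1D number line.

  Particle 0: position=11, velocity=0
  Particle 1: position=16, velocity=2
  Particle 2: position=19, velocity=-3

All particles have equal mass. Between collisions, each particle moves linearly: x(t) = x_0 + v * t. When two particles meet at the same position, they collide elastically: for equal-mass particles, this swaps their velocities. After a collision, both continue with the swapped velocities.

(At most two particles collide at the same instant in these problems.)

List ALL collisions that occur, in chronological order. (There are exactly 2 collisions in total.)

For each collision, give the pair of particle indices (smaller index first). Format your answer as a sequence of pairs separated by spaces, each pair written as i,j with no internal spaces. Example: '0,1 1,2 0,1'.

Answer: 1,2 0,1

Derivation:
Collision at t=3/5: particles 1 and 2 swap velocities; positions: p0=11 p1=86/5 p2=86/5; velocities now: v0=0 v1=-3 v2=2
Collision at t=8/3: particles 0 and 1 swap velocities; positions: p0=11 p1=11 p2=64/3; velocities now: v0=-3 v1=0 v2=2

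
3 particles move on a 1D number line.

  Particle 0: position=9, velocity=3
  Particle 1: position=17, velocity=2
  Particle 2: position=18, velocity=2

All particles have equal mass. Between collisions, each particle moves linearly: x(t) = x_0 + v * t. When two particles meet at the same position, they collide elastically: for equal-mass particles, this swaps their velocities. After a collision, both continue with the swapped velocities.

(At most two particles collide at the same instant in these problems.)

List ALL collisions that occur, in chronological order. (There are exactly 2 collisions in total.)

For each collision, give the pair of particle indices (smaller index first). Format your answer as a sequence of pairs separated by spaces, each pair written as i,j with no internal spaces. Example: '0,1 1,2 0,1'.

Collision at t=8: particles 0 and 1 swap velocities; positions: p0=33 p1=33 p2=34; velocities now: v0=2 v1=3 v2=2
Collision at t=9: particles 1 and 2 swap velocities; positions: p0=35 p1=36 p2=36; velocities now: v0=2 v1=2 v2=3

Answer: 0,1 1,2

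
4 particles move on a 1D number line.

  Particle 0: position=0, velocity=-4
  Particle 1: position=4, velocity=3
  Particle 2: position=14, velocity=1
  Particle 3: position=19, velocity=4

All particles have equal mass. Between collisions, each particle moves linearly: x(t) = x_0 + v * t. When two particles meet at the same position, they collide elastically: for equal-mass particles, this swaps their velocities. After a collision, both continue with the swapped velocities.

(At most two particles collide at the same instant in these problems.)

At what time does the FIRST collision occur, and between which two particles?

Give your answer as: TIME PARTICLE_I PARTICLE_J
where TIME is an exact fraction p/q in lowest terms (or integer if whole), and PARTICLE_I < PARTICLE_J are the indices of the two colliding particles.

Answer: 5 1 2

Derivation:
Pair (0,1): pos 0,4 vel -4,3 -> not approaching (rel speed -7 <= 0)
Pair (1,2): pos 4,14 vel 3,1 -> gap=10, closing at 2/unit, collide at t=5
Pair (2,3): pos 14,19 vel 1,4 -> not approaching (rel speed -3 <= 0)
Earliest collision: t=5 between 1 and 2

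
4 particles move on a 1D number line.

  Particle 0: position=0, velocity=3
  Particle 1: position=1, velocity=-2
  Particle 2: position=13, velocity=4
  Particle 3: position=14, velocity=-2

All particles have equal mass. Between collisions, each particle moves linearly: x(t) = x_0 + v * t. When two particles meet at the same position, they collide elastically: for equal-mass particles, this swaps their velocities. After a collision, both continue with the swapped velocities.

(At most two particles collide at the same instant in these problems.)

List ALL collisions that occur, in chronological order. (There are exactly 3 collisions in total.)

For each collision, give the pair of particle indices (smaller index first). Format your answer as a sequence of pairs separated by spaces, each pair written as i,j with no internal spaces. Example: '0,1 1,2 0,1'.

Collision at t=1/6: particles 2 and 3 swap velocities; positions: p0=1/2 p1=2/3 p2=41/3 p3=41/3; velocities now: v0=3 v1=-2 v2=-2 v3=4
Collision at t=1/5: particles 0 and 1 swap velocities; positions: p0=3/5 p1=3/5 p2=68/5 p3=69/5; velocities now: v0=-2 v1=3 v2=-2 v3=4
Collision at t=14/5: particles 1 and 2 swap velocities; positions: p0=-23/5 p1=42/5 p2=42/5 p3=121/5; velocities now: v0=-2 v1=-2 v2=3 v3=4

Answer: 2,3 0,1 1,2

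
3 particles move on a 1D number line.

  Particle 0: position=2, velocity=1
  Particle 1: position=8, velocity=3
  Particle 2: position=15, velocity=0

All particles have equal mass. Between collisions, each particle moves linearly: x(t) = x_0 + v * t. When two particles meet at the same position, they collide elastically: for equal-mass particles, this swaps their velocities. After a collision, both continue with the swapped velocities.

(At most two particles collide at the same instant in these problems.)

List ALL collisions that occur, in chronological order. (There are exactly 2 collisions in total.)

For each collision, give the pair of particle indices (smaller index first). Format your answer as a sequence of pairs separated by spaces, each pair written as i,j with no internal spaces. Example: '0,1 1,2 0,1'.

Collision at t=7/3: particles 1 and 2 swap velocities; positions: p0=13/3 p1=15 p2=15; velocities now: v0=1 v1=0 v2=3
Collision at t=13: particles 0 and 1 swap velocities; positions: p0=15 p1=15 p2=47; velocities now: v0=0 v1=1 v2=3

Answer: 1,2 0,1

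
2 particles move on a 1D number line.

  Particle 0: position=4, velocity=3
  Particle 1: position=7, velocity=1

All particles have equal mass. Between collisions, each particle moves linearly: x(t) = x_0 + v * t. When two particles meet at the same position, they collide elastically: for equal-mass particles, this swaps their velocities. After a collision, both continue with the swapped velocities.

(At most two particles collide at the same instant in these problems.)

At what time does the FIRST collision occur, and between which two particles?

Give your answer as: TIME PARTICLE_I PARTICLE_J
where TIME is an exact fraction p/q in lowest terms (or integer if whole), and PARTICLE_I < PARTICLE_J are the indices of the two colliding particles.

Answer: 3/2 0 1

Derivation:
Pair (0,1): pos 4,7 vel 3,1 -> gap=3, closing at 2/unit, collide at t=3/2
Earliest collision: t=3/2 between 0 and 1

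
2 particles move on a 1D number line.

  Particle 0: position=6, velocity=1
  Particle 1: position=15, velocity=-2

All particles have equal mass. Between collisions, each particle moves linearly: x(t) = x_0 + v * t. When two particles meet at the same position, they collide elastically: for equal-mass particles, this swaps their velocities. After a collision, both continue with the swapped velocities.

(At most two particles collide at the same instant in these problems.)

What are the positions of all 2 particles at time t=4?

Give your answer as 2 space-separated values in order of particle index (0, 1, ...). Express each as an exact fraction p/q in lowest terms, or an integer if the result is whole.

Collision at t=3: particles 0 and 1 swap velocities; positions: p0=9 p1=9; velocities now: v0=-2 v1=1
Advance to t=4 (no further collisions before then); velocities: v0=-2 v1=1; positions = 7 10

Answer: 7 10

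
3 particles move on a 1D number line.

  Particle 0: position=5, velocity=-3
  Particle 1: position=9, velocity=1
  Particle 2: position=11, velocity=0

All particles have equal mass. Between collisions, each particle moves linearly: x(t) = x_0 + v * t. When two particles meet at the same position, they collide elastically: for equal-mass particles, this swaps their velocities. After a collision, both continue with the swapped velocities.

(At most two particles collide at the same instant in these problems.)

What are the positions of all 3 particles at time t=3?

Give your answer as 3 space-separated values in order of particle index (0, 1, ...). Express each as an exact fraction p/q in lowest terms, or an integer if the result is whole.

Answer: -4 11 12

Derivation:
Collision at t=2: particles 1 and 2 swap velocities; positions: p0=-1 p1=11 p2=11; velocities now: v0=-3 v1=0 v2=1
Advance to t=3 (no further collisions before then); velocities: v0=-3 v1=0 v2=1; positions = -4 11 12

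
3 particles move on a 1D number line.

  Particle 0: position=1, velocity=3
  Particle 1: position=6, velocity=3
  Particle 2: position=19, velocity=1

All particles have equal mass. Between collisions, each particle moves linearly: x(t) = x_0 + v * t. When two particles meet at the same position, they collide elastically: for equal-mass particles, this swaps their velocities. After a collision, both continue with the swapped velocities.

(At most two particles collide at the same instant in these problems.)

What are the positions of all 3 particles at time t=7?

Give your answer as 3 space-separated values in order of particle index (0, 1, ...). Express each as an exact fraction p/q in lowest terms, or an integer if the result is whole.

Answer: 22 26 27

Derivation:
Collision at t=13/2: particles 1 and 2 swap velocities; positions: p0=41/2 p1=51/2 p2=51/2; velocities now: v0=3 v1=1 v2=3
Advance to t=7 (no further collisions before then); velocities: v0=3 v1=1 v2=3; positions = 22 26 27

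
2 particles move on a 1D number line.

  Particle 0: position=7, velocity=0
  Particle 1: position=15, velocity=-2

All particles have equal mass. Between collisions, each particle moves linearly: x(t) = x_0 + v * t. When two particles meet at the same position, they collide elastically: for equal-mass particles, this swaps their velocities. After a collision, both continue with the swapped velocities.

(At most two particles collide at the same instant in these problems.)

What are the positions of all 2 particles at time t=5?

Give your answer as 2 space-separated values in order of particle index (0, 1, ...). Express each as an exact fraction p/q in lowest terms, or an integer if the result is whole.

Answer: 5 7

Derivation:
Collision at t=4: particles 0 and 1 swap velocities; positions: p0=7 p1=7; velocities now: v0=-2 v1=0
Advance to t=5 (no further collisions before then); velocities: v0=-2 v1=0; positions = 5 7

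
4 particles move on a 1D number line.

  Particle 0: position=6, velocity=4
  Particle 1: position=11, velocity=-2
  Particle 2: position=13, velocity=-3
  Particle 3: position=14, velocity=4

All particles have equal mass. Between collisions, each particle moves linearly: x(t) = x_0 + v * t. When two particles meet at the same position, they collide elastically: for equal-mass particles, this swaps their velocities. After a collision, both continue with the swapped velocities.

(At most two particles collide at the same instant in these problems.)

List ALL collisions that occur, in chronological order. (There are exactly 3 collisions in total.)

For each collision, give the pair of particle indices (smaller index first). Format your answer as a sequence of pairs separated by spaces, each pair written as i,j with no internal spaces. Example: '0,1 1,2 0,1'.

Collision at t=5/6: particles 0 and 1 swap velocities; positions: p0=28/3 p1=28/3 p2=21/2 p3=52/3; velocities now: v0=-2 v1=4 v2=-3 v3=4
Collision at t=1: particles 1 and 2 swap velocities; positions: p0=9 p1=10 p2=10 p3=18; velocities now: v0=-2 v1=-3 v2=4 v3=4
Collision at t=2: particles 0 and 1 swap velocities; positions: p0=7 p1=7 p2=14 p3=22; velocities now: v0=-3 v1=-2 v2=4 v3=4

Answer: 0,1 1,2 0,1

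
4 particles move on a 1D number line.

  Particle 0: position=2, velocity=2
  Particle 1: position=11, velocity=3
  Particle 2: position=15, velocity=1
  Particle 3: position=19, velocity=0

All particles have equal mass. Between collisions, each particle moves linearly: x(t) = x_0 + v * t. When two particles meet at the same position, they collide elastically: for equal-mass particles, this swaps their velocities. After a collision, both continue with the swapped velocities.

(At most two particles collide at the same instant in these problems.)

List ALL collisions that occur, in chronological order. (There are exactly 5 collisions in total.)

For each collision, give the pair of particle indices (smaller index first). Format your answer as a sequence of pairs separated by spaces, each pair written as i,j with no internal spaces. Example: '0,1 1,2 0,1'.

Answer: 1,2 2,3 1,2 0,1 1,2

Derivation:
Collision at t=2: particles 1 and 2 swap velocities; positions: p0=6 p1=17 p2=17 p3=19; velocities now: v0=2 v1=1 v2=3 v3=0
Collision at t=8/3: particles 2 and 3 swap velocities; positions: p0=22/3 p1=53/3 p2=19 p3=19; velocities now: v0=2 v1=1 v2=0 v3=3
Collision at t=4: particles 1 and 2 swap velocities; positions: p0=10 p1=19 p2=19 p3=23; velocities now: v0=2 v1=0 v2=1 v3=3
Collision at t=17/2: particles 0 and 1 swap velocities; positions: p0=19 p1=19 p2=47/2 p3=73/2; velocities now: v0=0 v1=2 v2=1 v3=3
Collision at t=13: particles 1 and 2 swap velocities; positions: p0=19 p1=28 p2=28 p3=50; velocities now: v0=0 v1=1 v2=2 v3=3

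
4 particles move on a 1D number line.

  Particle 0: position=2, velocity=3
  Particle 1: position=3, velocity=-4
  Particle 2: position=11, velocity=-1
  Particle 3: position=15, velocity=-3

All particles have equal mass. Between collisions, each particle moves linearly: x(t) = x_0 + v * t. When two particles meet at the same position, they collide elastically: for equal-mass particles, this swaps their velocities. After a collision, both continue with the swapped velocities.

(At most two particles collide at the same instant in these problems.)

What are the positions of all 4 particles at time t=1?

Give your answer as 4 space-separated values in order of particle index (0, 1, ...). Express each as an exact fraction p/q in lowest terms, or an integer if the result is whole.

Answer: -1 5 10 12

Derivation:
Collision at t=1/7: particles 0 and 1 swap velocities; positions: p0=17/7 p1=17/7 p2=76/7 p3=102/7; velocities now: v0=-4 v1=3 v2=-1 v3=-3
Advance to t=1 (no further collisions before then); velocities: v0=-4 v1=3 v2=-1 v3=-3; positions = -1 5 10 12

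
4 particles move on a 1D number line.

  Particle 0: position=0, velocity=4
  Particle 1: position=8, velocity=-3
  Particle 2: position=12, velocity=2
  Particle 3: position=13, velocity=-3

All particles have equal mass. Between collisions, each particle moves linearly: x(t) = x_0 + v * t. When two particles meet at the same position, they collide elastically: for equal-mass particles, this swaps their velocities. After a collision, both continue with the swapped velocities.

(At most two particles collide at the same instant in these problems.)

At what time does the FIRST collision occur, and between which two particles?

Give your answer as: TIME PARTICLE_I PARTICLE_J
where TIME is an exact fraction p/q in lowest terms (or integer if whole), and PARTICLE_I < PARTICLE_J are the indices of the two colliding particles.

Pair (0,1): pos 0,8 vel 4,-3 -> gap=8, closing at 7/unit, collide at t=8/7
Pair (1,2): pos 8,12 vel -3,2 -> not approaching (rel speed -5 <= 0)
Pair (2,3): pos 12,13 vel 2,-3 -> gap=1, closing at 5/unit, collide at t=1/5
Earliest collision: t=1/5 between 2 and 3

Answer: 1/5 2 3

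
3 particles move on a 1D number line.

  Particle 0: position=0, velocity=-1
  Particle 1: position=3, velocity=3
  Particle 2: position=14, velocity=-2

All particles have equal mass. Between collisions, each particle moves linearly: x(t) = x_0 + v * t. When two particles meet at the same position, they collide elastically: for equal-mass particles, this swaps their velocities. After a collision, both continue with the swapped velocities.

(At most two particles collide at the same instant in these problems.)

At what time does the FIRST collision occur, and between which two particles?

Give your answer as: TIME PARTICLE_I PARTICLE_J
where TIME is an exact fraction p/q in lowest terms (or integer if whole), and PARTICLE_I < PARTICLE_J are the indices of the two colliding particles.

Pair (0,1): pos 0,3 vel -1,3 -> not approaching (rel speed -4 <= 0)
Pair (1,2): pos 3,14 vel 3,-2 -> gap=11, closing at 5/unit, collide at t=11/5
Earliest collision: t=11/5 between 1 and 2

Answer: 11/5 1 2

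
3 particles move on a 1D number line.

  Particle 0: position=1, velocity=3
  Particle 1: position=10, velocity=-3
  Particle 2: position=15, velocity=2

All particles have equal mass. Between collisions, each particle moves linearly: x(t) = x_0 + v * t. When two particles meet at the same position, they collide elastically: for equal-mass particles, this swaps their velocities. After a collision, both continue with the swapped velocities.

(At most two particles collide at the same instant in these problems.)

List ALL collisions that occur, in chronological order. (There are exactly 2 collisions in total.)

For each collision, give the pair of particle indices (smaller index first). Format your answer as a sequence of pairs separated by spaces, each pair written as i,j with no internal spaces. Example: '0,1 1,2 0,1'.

Answer: 0,1 1,2

Derivation:
Collision at t=3/2: particles 0 and 1 swap velocities; positions: p0=11/2 p1=11/2 p2=18; velocities now: v0=-3 v1=3 v2=2
Collision at t=14: particles 1 and 2 swap velocities; positions: p0=-32 p1=43 p2=43; velocities now: v0=-3 v1=2 v2=3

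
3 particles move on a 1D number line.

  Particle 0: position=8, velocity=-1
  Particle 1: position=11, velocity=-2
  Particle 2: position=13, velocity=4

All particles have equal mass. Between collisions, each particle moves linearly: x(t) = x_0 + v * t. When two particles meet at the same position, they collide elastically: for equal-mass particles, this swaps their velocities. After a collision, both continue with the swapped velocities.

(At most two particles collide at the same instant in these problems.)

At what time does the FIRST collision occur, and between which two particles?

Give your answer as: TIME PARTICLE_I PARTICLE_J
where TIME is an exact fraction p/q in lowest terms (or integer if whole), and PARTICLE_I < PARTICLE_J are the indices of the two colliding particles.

Pair (0,1): pos 8,11 vel -1,-2 -> gap=3, closing at 1/unit, collide at t=3
Pair (1,2): pos 11,13 vel -2,4 -> not approaching (rel speed -6 <= 0)
Earliest collision: t=3 between 0 and 1

Answer: 3 0 1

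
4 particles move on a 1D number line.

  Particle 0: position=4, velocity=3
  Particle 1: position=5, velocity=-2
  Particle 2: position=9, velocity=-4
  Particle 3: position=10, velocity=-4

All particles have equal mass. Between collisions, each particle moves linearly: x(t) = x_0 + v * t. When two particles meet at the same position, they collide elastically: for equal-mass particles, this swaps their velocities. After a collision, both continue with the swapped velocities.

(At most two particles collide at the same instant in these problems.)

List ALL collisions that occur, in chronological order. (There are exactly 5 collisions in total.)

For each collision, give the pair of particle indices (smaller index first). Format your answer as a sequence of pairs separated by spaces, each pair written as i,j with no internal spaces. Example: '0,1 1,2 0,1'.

Collision at t=1/5: particles 0 and 1 swap velocities; positions: p0=23/5 p1=23/5 p2=41/5 p3=46/5; velocities now: v0=-2 v1=3 v2=-4 v3=-4
Collision at t=5/7: particles 1 and 2 swap velocities; positions: p0=25/7 p1=43/7 p2=43/7 p3=50/7; velocities now: v0=-2 v1=-4 v2=3 v3=-4
Collision at t=6/7: particles 2 and 3 swap velocities; positions: p0=23/7 p1=39/7 p2=46/7 p3=46/7; velocities now: v0=-2 v1=-4 v2=-4 v3=3
Collision at t=2: particles 0 and 1 swap velocities; positions: p0=1 p1=1 p2=2 p3=10; velocities now: v0=-4 v1=-2 v2=-4 v3=3
Collision at t=5/2: particles 1 and 2 swap velocities; positions: p0=-1 p1=0 p2=0 p3=23/2; velocities now: v0=-4 v1=-4 v2=-2 v3=3

Answer: 0,1 1,2 2,3 0,1 1,2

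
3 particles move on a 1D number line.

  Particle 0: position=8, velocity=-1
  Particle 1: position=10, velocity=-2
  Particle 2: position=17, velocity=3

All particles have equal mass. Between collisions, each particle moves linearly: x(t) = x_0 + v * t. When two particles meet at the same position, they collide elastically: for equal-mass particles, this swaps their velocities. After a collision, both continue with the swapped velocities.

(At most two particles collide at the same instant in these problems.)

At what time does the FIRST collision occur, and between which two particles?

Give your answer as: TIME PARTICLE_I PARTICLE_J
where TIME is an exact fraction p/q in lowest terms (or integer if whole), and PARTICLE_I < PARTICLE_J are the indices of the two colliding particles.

Answer: 2 0 1

Derivation:
Pair (0,1): pos 8,10 vel -1,-2 -> gap=2, closing at 1/unit, collide at t=2
Pair (1,2): pos 10,17 vel -2,3 -> not approaching (rel speed -5 <= 0)
Earliest collision: t=2 between 0 and 1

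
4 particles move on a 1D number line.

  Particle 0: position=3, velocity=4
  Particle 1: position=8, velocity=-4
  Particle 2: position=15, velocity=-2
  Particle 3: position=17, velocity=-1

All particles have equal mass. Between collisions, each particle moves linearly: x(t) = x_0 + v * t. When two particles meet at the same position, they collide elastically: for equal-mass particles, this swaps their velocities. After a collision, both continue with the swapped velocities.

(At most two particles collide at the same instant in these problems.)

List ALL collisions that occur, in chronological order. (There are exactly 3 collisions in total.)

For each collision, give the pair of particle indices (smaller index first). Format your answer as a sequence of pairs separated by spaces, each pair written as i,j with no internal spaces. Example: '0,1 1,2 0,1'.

Answer: 0,1 1,2 2,3

Derivation:
Collision at t=5/8: particles 0 and 1 swap velocities; positions: p0=11/2 p1=11/2 p2=55/4 p3=131/8; velocities now: v0=-4 v1=4 v2=-2 v3=-1
Collision at t=2: particles 1 and 2 swap velocities; positions: p0=0 p1=11 p2=11 p3=15; velocities now: v0=-4 v1=-2 v2=4 v3=-1
Collision at t=14/5: particles 2 and 3 swap velocities; positions: p0=-16/5 p1=47/5 p2=71/5 p3=71/5; velocities now: v0=-4 v1=-2 v2=-1 v3=4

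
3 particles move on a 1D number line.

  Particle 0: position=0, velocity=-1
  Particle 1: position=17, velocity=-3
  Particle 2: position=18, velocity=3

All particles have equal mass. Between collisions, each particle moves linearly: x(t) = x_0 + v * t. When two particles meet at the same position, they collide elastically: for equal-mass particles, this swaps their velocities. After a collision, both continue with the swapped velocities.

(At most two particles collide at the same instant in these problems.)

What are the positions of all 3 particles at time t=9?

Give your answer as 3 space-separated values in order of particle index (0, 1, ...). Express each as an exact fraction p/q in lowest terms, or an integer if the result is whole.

Answer: -10 -9 45

Derivation:
Collision at t=17/2: particles 0 and 1 swap velocities; positions: p0=-17/2 p1=-17/2 p2=87/2; velocities now: v0=-3 v1=-1 v2=3
Advance to t=9 (no further collisions before then); velocities: v0=-3 v1=-1 v2=3; positions = -10 -9 45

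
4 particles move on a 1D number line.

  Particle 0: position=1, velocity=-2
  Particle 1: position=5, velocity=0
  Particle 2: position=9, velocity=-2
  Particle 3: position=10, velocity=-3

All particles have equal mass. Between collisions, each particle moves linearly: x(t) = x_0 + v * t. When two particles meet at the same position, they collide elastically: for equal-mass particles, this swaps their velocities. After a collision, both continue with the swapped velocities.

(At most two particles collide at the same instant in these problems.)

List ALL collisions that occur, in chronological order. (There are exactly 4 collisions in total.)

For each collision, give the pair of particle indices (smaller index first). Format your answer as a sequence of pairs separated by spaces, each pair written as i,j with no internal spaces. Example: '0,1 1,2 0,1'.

Collision at t=1: particles 2 and 3 swap velocities; positions: p0=-1 p1=5 p2=7 p3=7; velocities now: v0=-2 v1=0 v2=-3 v3=-2
Collision at t=5/3: particles 1 and 2 swap velocities; positions: p0=-7/3 p1=5 p2=5 p3=17/3; velocities now: v0=-2 v1=-3 v2=0 v3=-2
Collision at t=2: particles 2 and 3 swap velocities; positions: p0=-3 p1=4 p2=5 p3=5; velocities now: v0=-2 v1=-3 v2=-2 v3=0
Collision at t=9: particles 0 and 1 swap velocities; positions: p0=-17 p1=-17 p2=-9 p3=5; velocities now: v0=-3 v1=-2 v2=-2 v3=0

Answer: 2,3 1,2 2,3 0,1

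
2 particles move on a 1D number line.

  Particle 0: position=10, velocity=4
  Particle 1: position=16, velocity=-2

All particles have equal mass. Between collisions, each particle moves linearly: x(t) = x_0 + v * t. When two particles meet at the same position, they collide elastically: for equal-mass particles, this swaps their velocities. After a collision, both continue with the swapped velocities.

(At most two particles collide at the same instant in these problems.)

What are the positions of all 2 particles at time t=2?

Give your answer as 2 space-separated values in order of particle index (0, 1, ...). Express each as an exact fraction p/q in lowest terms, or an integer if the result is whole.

Collision at t=1: particles 0 and 1 swap velocities; positions: p0=14 p1=14; velocities now: v0=-2 v1=4
Advance to t=2 (no further collisions before then); velocities: v0=-2 v1=4; positions = 12 18

Answer: 12 18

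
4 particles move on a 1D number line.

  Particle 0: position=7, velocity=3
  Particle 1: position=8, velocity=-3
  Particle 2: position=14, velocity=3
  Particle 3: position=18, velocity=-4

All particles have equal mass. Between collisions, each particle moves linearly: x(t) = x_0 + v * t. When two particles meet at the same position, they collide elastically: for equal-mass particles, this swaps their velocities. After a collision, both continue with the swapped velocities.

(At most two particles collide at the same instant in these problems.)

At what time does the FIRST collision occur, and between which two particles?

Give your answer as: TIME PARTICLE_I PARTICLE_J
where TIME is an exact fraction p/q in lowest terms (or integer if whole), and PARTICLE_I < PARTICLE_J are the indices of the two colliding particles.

Answer: 1/6 0 1

Derivation:
Pair (0,1): pos 7,8 vel 3,-3 -> gap=1, closing at 6/unit, collide at t=1/6
Pair (1,2): pos 8,14 vel -3,3 -> not approaching (rel speed -6 <= 0)
Pair (2,3): pos 14,18 vel 3,-4 -> gap=4, closing at 7/unit, collide at t=4/7
Earliest collision: t=1/6 between 0 and 1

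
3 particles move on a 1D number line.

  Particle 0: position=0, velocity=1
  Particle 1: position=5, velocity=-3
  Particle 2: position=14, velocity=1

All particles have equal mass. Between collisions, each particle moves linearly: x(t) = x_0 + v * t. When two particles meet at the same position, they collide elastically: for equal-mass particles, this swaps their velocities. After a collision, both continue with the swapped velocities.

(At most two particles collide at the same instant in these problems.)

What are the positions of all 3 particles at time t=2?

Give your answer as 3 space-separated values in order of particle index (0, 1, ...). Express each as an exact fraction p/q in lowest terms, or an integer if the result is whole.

Answer: -1 2 16

Derivation:
Collision at t=5/4: particles 0 and 1 swap velocities; positions: p0=5/4 p1=5/4 p2=61/4; velocities now: v0=-3 v1=1 v2=1
Advance to t=2 (no further collisions before then); velocities: v0=-3 v1=1 v2=1; positions = -1 2 16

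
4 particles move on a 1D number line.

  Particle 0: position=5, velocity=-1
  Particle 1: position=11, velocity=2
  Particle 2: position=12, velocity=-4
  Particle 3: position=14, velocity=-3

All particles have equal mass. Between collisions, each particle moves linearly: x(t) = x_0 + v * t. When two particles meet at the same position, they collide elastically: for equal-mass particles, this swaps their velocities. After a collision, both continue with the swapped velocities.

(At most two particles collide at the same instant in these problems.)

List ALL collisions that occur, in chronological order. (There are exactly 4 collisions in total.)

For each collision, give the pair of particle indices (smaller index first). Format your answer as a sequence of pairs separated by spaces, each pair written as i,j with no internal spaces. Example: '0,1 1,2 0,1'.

Answer: 1,2 2,3 0,1 1,2

Derivation:
Collision at t=1/6: particles 1 and 2 swap velocities; positions: p0=29/6 p1=34/3 p2=34/3 p3=27/2; velocities now: v0=-1 v1=-4 v2=2 v3=-3
Collision at t=3/5: particles 2 and 3 swap velocities; positions: p0=22/5 p1=48/5 p2=61/5 p3=61/5; velocities now: v0=-1 v1=-4 v2=-3 v3=2
Collision at t=7/3: particles 0 and 1 swap velocities; positions: p0=8/3 p1=8/3 p2=7 p3=47/3; velocities now: v0=-4 v1=-1 v2=-3 v3=2
Collision at t=9/2: particles 1 and 2 swap velocities; positions: p0=-6 p1=1/2 p2=1/2 p3=20; velocities now: v0=-4 v1=-3 v2=-1 v3=2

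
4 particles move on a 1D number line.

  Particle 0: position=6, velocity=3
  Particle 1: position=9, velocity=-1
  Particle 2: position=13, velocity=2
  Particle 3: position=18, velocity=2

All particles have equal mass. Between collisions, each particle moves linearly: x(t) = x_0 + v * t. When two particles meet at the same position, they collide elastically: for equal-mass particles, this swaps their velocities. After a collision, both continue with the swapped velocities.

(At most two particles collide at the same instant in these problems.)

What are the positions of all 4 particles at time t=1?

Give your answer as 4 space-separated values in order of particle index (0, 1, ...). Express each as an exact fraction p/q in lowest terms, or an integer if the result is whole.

Collision at t=3/4: particles 0 and 1 swap velocities; positions: p0=33/4 p1=33/4 p2=29/2 p3=39/2; velocities now: v0=-1 v1=3 v2=2 v3=2
Advance to t=1 (no further collisions before then); velocities: v0=-1 v1=3 v2=2 v3=2; positions = 8 9 15 20

Answer: 8 9 15 20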